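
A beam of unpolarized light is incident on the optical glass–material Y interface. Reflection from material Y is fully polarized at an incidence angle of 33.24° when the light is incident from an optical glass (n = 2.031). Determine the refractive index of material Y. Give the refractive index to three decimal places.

n ≈ 1.331

At the polarizing angle, tan θ_B = n₂/n₁ with n₁ on the incident side (an optical glass) and n₂ on the transmitted side (material Y).
n₂ = n₁ tan θ_B = 2.031 × tan 33.24° = 1.331.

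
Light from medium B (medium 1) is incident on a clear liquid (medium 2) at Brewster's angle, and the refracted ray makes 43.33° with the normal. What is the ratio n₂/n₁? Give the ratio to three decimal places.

θ_B + θ_t = 90°, so θ_B = 90° − 43.33° = 46.67°.
tan θ_B = n₂/n₁, so n₂/n₁ = tan 46.67° = 1.060.

n₂/n₁ ≈ 1.060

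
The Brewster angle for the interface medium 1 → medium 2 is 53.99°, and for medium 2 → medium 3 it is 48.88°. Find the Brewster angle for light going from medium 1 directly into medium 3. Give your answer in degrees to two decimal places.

θ_B ≈ 57.61°

tan θ_B(1→2) = n₂/n₁ = tan 53.99° = 1.3759.
tan θ_B(2→3) = n₃/n₂ = tan 48.88° = 1.1455.
Multiplying, n₃/n₁ = 1.3759 × 1.1455 = 1.5761, and θ_B(1→3) = arctan 1.5761 = 57.61°.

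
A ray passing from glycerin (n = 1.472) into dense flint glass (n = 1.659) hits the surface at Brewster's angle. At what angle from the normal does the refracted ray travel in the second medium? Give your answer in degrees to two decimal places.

θ_B = arctan(n₂/n₁) = arctan(1.659/1.472) = 48.42°.
Since θ_B + θ_t = 90° at Brewster incidence, θ_t = 90° − 48.42° = 41.58°.

θ_t ≈ 41.58°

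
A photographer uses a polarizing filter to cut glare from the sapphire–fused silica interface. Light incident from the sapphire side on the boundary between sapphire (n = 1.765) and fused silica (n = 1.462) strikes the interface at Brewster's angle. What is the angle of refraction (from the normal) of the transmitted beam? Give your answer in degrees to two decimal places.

tan θ_B = n₂/n₁ = 1.462/1.765 = 0.8283, so θ_B = 39.64°.
The refracted ray is perpendicular to the reflected ray, so θ_t = 90° − θ_B = 50.36°.

θ_t ≈ 50.36°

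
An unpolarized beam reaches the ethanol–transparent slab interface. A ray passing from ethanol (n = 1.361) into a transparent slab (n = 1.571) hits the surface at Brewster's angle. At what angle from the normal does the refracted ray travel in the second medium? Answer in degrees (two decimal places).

θ_t ≈ 40.90°

First find Brewster's angle: tan θ_B = 1.571/1.361 = 1.1543, giving θ_B = 49.10°.
At Brewster's angle the reflected and refracted rays are perpendicular, so θ_t = 90° − θ_B = 90° − 49.10° = 40.90°.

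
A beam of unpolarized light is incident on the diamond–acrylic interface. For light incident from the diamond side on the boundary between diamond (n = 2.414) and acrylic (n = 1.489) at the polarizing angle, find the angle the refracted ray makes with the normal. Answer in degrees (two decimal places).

θ_B = arctan(n₂/n₁) = arctan(1.489/2.414) = 31.67°.
Since θ_B + θ_t = 90° at Brewster incidence, θ_t = 90° − 31.67° = 58.33°.

θ_t ≈ 58.33°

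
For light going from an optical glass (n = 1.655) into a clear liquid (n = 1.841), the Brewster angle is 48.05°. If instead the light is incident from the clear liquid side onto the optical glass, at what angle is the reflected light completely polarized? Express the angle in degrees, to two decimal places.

tan θ_B' = n₁/n₂ = 1/tan θ_B, so θ_B' = 90° − θ_B.
θ_B' = 90° − 48.05° = 41.95°.

θ_B' ≈ 41.95°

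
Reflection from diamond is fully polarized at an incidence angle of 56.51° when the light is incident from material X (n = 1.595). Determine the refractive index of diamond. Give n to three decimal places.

At Brewster's angle, tan θ_B = n₂/n₁ with n₁ on the incident side (material X) and n₂ on the transmitted side (diamond).
n₂ = n₁ tan θ_B = 1.595 × tan 56.51° = 2.411.

n ≈ 2.411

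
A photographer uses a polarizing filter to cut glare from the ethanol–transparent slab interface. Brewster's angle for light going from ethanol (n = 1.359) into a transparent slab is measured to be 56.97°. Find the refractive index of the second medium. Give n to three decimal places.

Full polarization of the reflected beam means tan θ_B = n₂/n₁, where n₁ is the incident medium (ethanol).
n₂ = n₁ tan θ_B = 1.359 × tan 56.97° = 2.090.

n ≈ 2.090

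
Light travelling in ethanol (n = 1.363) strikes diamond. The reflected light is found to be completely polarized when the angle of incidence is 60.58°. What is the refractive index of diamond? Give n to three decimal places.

Full polarization of the reflected beam means tan θ_B = n₂/n₁, where n₁ is the incident medium (ethanol).
n₂ = n₁ tan θ_B = 1.363 × tan 60.58° = 2.417.

n ≈ 2.417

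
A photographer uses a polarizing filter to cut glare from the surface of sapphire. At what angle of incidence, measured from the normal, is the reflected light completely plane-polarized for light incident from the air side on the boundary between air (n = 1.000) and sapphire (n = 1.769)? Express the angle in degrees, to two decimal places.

Here n₂/n₁ = 1.769/1.000 = 1.7690, and Brewster's law gives tan θ_B = n₂/n₁.
θ_B = arctan(1.7690) = 60.52°.

θ_B ≈ 60.52°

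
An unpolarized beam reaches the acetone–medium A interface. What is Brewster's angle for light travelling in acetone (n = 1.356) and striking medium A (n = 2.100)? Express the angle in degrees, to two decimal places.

The reflected p-component vanishes when tan θ_B = n₂/n₁.
Here n₂/n₁ = 2.100/1.356 = 1.5487, and Brewster's law gives tan θ_B = n₂/n₁. Taking the arctangent, θ_B = 57.15°.

θ_B ≈ 57.15°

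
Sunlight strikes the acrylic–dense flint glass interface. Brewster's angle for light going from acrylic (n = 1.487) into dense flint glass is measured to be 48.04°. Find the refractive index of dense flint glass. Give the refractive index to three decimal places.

n ≈ 1.654

Full polarization of the reflected beam means tan θ_B = n₂/n₁, where n₁ is the incident medium (acrylic).
n₂ = n₁ tan θ_B = 1.487 × tan 48.04° = 1.654.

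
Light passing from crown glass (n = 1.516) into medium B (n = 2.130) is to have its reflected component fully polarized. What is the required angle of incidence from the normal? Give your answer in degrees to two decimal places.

tan θ_B = n₂/n₁ = 2.130/1.516 = 1.4050.
So θ_B = arctan 1.4050 = 54.56°.

θ_B ≈ 54.56°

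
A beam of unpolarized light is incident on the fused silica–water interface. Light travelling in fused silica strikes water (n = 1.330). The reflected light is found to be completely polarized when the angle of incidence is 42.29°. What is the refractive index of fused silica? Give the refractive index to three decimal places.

At Brewster's angle, tan θ_B = n₂/n₁ with n₁ on the incident side (fused silica) and n₂ on the transmitted side (water).
n₁ = n₂ / tan θ_B = 1.330 / tan 42.29° = 1.462.

n ≈ 1.462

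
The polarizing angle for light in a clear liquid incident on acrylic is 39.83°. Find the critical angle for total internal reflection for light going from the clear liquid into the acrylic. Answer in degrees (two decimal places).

n₂/n₁ = tan 39.83° = 0.8341; the critical angle satisfies sin θ_c = n₂/n₁.
θ_c = arcsin(0.8341) = 56.52°.

θ_c ≈ 56.52°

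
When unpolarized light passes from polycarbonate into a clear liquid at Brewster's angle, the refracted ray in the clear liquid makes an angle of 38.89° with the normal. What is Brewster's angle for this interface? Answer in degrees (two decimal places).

At Brewster's angle the reflected and refracted rays are perpendicular, so θ_B + θ_t = 90°.
θ_B = 90° − 38.89° = 51.11°.

θ_B ≈ 51.11°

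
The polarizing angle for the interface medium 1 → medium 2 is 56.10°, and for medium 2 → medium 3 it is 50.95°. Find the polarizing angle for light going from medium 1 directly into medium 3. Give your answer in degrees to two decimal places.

tan θ_B(1→2) = n₂/n₁ = tan 56.10° = 1.4882.
tan θ_B(2→3) = n₃/n₂ = tan 50.95° = 1.2327.
So n₃/n₁ = (n₂/n₁)(n₃/n₂) = 1.4882 × 1.2327 = 1.8344.
θ_B(1→3) = arctan(1.8344) = 61.40°.

θ_B ≈ 61.40°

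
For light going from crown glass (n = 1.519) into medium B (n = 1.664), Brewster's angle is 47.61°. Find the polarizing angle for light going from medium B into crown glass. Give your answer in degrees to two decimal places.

The two Brewster angles are complementary: θ_B' = 90° − θ_B = 90° − 47.61° = 42.39°.

θ_B' ≈ 42.39°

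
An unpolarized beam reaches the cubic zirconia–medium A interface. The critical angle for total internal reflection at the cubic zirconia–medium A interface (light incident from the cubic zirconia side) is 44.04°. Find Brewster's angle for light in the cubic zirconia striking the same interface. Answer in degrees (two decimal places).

n₂/n₁ = sin θ_c = sin 44.04° = 0.6952.
tan θ_B equals the same ratio, so θ_B = arctan(0.6952) = 34.81°.

θ_B ≈ 34.81°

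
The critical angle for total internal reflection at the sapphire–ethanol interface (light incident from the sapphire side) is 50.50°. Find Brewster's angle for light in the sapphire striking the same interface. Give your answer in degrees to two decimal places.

At the critical angle sin θ_c = n₂/n₁, giving n₂/n₁ = sin 50.50° = 0.7716.
Then tan θ_B = n₂/n₁ = 0.7716, so θ_B = arctan 0.7716 = 37.65°.

θ_B ≈ 37.65°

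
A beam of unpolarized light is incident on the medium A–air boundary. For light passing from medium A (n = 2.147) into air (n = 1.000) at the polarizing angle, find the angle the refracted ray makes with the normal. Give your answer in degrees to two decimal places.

θ_t ≈ 65.03°

θ_B = arctan(n₂/n₁) = arctan(1.000/2.147) = 24.97°.
At Brewster's angle the reflected and refracted rays are perpendicular, so θ_t = 90° − θ_B = 90° − 24.97° = 65.03°.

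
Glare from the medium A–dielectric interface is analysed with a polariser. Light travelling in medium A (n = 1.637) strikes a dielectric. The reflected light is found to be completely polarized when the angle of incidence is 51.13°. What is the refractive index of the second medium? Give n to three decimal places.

At the polarizing angle, tan θ_B = n₂/n₁ with n₁ on the incident side (medium A) and n₂ on the transmitted side (a dielectric).
n₂ = n₁ tan θ_B = 1.637 × tan 51.13° = 2.031.

n ≈ 2.031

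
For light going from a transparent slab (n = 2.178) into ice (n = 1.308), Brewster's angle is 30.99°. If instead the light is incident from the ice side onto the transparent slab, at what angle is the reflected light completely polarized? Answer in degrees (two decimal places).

The two Brewster angles are complementary: θ_B' = 90° − θ_B = 90° − 30.99° = 59.01°.

θ_B' ≈ 59.01°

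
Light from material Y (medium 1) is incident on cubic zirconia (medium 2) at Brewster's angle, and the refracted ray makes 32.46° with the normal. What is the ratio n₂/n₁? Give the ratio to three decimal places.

At Brewster incidence θ_B = 90° − θ_t = 90° − 32.46° = 57.54°.
tan θ_B = n₂/n₁, so n₂/n₁ = tan 57.54° = 1.572.

n₂/n₁ ≈ 1.572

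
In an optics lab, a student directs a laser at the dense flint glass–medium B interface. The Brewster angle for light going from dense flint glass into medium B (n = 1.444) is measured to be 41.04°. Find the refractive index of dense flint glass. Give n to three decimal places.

At the Brewster angle, tan θ_B = n₂/n₁ with n₁ on the incident side (dense flint glass) and n₂ on the transmitted side (medium B).
n₁ = n₂ / tan θ_B = 1.444 / tan 41.04° = 1.659.

n ≈ 1.659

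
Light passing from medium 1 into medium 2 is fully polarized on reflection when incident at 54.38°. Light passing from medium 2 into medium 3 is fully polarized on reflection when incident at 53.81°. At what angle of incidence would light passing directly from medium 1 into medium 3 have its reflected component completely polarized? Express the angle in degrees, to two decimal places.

n₂/n₁ = tan 54.38° = 1.3958 and n₃/n₂ = tan 53.81° = 1.3668.
So n₃/n₁ = (n₂/n₁)(n₃/n₂) = 1.3958 × 1.3668 = 1.9078.
θ_B(1→3) = arctan(1.9078) = 62.34°.

θ_B ≈ 62.34°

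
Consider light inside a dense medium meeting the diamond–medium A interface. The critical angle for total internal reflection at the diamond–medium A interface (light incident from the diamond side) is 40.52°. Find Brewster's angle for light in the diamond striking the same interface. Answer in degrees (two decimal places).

θ_B ≈ 33.01°

At the critical angle sin θ_c = n₂/n₁, giving n₂/n₁ = sin 40.52° = 0.6497.
Then tan θ_B = n₂/n₁ = 0.6497, so θ_B = arctan 0.6497 = 33.01°.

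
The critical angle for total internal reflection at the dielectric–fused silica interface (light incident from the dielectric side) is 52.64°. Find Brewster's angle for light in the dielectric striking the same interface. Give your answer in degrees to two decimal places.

sin θ_c = n₂/n₁, so n₂/n₁ = sin 52.64° = 0.7948.
Brewster: tan θ_B = n₂/n₁ = 0.7948.
θ_B = arctan(0.7948) = 38.48°.

θ_B ≈ 38.48°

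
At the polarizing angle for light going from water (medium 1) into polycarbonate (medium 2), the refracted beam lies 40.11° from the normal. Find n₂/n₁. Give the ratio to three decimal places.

n₂/n₁ ≈ 1.187

At Brewster incidence θ_B = 90° − θ_t = 90° − 40.11° = 49.89°.
Then n₂/n₁ = tan θ_B = tan 49.89° = 1.187.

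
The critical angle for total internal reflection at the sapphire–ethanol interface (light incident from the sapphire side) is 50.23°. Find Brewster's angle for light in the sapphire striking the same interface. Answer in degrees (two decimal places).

θ_B ≈ 37.55°

At the critical angle sin θ_c = n₂/n₁, giving n₂/n₁ = sin 50.23° = 0.7686.
Then tan θ_B = n₂/n₁ = 0.7686, so θ_B = arctan 0.7686 = 37.55°.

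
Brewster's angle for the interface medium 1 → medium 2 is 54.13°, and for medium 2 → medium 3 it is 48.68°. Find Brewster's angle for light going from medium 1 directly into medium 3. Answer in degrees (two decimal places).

Each Brewster angle gives a ratio: n₂/n₁ = tan 54.13° = 1.3830, n₃/n₂ = tan 48.68° = 1.1375.
So n₃/n₁ = (n₂/n₁)(n₃/n₂) = 1.3830 × 1.1375 = 1.5731.
θ_B(1→3) = arctan(1.5731) = 57.56°.

θ_B ≈ 57.56°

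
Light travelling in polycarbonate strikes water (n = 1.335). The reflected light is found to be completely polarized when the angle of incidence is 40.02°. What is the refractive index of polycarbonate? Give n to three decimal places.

Brewster's law: tan θ_B = n₂/n₁ (light incident in polycarbonate, refracted into water).
n₁ = n₂ / tan θ_B = 1.335 / tan 40.02° = 1.590.

n ≈ 1.590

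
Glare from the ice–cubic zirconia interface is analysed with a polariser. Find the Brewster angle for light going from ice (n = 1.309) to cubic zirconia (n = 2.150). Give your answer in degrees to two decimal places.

θ_B ≈ 58.67°

The reflected p-component vanishes when tan θ_B = n₂/n₁.
Brewster's condition: tan θ_B = n₂/n₁ = 2.150/1.309 = 1.6425.
θ_B = arctan(1.6425) = 58.67°.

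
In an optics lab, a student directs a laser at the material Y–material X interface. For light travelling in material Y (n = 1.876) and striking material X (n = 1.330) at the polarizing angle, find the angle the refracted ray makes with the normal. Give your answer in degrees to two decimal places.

First find Brewster's angle: tan θ_B = 1.330/1.876 = 0.7090, giving θ_B = 35.33°.
The refracted ray is perpendicular to the reflected ray, so θ_t = 90° − θ_B = 54.67°.

θ_t ≈ 54.67°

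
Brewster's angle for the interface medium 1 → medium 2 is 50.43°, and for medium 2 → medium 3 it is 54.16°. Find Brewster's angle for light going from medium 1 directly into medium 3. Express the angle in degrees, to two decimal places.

θ_B ≈ 59.17°

n₂/n₁ = tan 50.43° = 1.2101 and n₃/n₂ = tan 54.16° = 1.3845.
So n₃/n₁ = (n₂/n₁)(n₃/n₂) = 1.2101 × 1.3845 = 1.6754.
θ_B(1→3) = arctan(1.6754) = 59.17°.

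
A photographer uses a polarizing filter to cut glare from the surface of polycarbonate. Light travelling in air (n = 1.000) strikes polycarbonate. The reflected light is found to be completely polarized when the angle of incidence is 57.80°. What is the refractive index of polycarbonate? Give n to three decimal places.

Full polarization of the reflected beam means tan θ_B = n₂/n₁, where n₁ is the incident medium (air).
n₂ = n₁ tan θ_B = 1.000 × tan 57.80° = 1.588.

n ≈ 1.588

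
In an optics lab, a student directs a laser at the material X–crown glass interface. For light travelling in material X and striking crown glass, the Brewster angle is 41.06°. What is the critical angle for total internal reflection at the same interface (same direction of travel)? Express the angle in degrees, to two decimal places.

θ_c ≈ 60.59°

From Brewster, n₂/n₁ = tan θ_B = tan 41.06° = 0.8711.
Then sin θ_c = n₂/n₁ = 0.8711, so θ_c = arcsin 0.8711 = 60.59°.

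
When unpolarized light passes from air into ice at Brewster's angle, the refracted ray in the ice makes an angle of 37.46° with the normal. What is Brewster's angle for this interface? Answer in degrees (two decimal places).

At Brewster's angle the reflected and refracted rays are perpendicular, so θ_B + θ_t = 90°.
θ_B = 90° − 37.46° = 52.54°.

θ_B ≈ 52.54°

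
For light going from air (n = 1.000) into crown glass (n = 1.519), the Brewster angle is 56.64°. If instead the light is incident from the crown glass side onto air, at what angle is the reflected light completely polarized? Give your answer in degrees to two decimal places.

tan θ_B' = n₁/n₂ = 1/tan θ_B, so θ_B' = 90° − θ_B.
θ_B' = 90° − 56.64° = 33.36°.

θ_B' ≈ 33.36°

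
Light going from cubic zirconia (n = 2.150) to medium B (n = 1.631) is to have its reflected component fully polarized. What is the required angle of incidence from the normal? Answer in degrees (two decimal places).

θ_B ≈ 37.18°

At Brewster's angle the reflected and refracted rays are perpendicular, which with Snell's law gives tan θ_B = n₂/n₁.
tan θ_B = n₂/n₁ = 1.631/2.150 = 0.7586. Taking the arctangent, θ_B = 37.18°.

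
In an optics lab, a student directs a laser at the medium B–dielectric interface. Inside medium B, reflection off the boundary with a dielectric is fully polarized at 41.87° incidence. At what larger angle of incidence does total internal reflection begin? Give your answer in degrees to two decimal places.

tan θ_B = n₂/n₁ = tan 41.87° = 0.8963.
Total internal reflection: sin θ_c = n₂/n₁ = 0.8963.
θ_c = arcsin(0.8963) = 63.68°.

θ_c ≈ 63.68°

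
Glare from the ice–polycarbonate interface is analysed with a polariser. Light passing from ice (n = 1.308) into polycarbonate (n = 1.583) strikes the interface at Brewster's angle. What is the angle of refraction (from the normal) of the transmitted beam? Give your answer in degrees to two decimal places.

θ_t ≈ 39.57°

tan θ_B = n₂/n₁ = 1.583/1.308 = 1.2102, so θ_B = 50.43°.
Since θ_B + θ_t = 90° at Brewster incidence, θ_t = 90° − 50.43° = 39.57°.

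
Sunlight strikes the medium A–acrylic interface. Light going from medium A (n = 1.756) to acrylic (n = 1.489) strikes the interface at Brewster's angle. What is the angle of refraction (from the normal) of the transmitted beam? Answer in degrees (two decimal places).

tan θ_B = n₂/n₁ = 1.489/1.756 = 0.8479, so θ_B = 40.30°.
Since θ_B + θ_t = 90° at Brewster incidence, θ_t = 90° − 40.30° = 49.70°.

θ_t ≈ 49.70°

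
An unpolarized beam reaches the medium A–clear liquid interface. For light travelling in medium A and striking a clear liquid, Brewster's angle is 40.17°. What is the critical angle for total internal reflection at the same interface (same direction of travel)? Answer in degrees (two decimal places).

From Brewster, n₂/n₁ = tan θ_B = tan 40.17° = 0.8442.
Then sin θ_c = n₂/n₁ = 0.8442, so θ_c = arcsin 0.8442 = 57.58°.

θ_c ≈ 57.58°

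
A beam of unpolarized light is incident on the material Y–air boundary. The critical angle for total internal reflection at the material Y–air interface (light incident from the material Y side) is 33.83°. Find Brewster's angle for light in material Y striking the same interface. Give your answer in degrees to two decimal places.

sin θ_c = n₂/n₁, so n₂/n₁ = sin 33.83° = 0.5567.
Brewster: tan θ_B = n₂/n₁ = 0.5567.
θ_B = arctan(0.5567) = 29.11°.

θ_B ≈ 29.11°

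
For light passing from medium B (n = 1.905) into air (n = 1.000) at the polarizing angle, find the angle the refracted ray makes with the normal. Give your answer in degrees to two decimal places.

tan θ_B = n₂/n₁ = 1.000/1.905 = 0.5249, so θ_B = 27.70°.
The refracted ray is perpendicular to the reflected ray, so θ_t = 90° − θ_B = 62.30°.

θ_t ≈ 62.30°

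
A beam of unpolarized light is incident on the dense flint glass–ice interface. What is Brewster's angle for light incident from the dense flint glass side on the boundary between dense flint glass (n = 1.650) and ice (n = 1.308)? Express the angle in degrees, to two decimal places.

θ_B ≈ 38.40°

Here n₂/n₁ = 1.308/1.650 = 0.7927, and Brewster's law gives tan θ_B = n₂/n₁. Taking the arctangent, θ_B = 38.40°.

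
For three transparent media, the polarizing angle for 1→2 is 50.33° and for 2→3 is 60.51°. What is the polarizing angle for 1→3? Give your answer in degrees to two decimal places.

θ_B ≈ 64.87°

tan θ_B(1→2) = n₂/n₁ = tan 50.33° = 1.2058.
tan θ_B(2→3) = n₃/n₂ = tan 60.51° = 1.7682.
n₃/n₁ = 2.1321. Then tan θ_B(1→3) = n₃/n₁, so θ_B(1→3) = arctan(2.1321) = 64.87°.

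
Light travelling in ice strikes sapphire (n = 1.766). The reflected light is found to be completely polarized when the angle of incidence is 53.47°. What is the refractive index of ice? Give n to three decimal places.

At the Brewster angle, tan θ_B = n₂/n₁ with n₁ on the incident side (ice) and n₂ on the transmitted side (sapphire).
n₁ = n₂ / tan θ_B = 1.766 / tan 53.47° = 1.308.

n ≈ 1.308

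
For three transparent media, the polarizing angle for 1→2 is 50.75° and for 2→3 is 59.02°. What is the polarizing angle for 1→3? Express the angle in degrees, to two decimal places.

θ_B ≈ 63.87°

n₂/n₁ = tan 50.75° = 1.2239 and n₃/n₂ = tan 59.02° = 1.6656.
n₃/n₁ = 2.0386. Then tan θ_B(1→3) = n₃/n₁, so θ_B(1→3) = arctan(2.0386) = 63.87°.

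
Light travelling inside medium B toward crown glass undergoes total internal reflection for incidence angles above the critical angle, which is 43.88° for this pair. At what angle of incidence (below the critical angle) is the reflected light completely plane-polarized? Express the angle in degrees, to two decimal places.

θ_B ≈ 34.73°

At the critical angle sin θ_c = n₂/n₁, giving n₂/n₁ = sin 43.88° = 0.6932.
Then tan θ_B = n₂/n₁ = 0.6932, so θ_B = arctan 0.6932 = 34.73°.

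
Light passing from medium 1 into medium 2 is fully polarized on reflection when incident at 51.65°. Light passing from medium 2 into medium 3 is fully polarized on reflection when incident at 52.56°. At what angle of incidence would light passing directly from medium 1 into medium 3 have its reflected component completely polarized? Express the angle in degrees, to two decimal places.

Each Brewster angle gives a ratio: n₂/n₁ = tan 51.65° = 1.2640, n₃/n₂ = tan 52.56° = 1.3061.
n₃/n₁ = 1.6508. Then tan θ_B(1→3) = n₃/n₁, so θ_B(1→3) = arctan(1.6508) = 58.79°.

θ_B ≈ 58.79°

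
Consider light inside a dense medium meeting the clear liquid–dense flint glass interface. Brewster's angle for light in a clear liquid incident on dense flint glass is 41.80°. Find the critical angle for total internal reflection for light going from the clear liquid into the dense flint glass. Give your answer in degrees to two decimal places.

θ_c ≈ 63.39°

From Brewster, n₂/n₁ = tan θ_B = tan 41.80° = 0.8941.
Then sin θ_c = n₂/n₁ = 0.8941, so θ_c = arcsin 0.8941 = 63.39°.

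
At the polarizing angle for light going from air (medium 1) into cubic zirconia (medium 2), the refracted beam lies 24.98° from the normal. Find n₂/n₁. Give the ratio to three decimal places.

n₂/n₁ ≈ 2.146

At Brewster incidence θ_B = 90° − θ_t = 90° − 24.98° = 65.02°.
tan θ_B = n₂/n₁, so n₂/n₁ = tan 65.02° = 2.146.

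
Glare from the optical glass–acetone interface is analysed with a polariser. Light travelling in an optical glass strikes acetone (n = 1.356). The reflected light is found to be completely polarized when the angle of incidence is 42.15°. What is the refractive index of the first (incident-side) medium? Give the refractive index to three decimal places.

Full polarization of the reflected beam means tan θ_B = n₂/n₁, where n₁ is the incident medium (an optical glass).
n₁ = n₂ / tan θ_B = 1.356 / tan 42.15° = 1.498.

n ≈ 1.498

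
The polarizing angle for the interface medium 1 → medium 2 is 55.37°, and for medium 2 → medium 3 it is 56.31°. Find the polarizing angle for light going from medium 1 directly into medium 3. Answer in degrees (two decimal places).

θ_B ≈ 65.28°

n₂/n₁ = tan 55.37° = 1.4480 and n₃/n₂ = tan 56.31° = 1.5000.
n₃/n₁ = 2.1719. Then tan θ_B(1→3) = n₃/n₁, so θ_B(1→3) = arctan(2.1719) = 65.28°.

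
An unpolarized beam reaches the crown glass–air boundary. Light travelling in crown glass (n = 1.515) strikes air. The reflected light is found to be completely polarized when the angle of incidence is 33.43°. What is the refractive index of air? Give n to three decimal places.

n ≈ 1.000

Full polarization of the reflected beam means tan θ_B = n₂/n₁, where n₁ is the incident medium (crown glass).
n₂ = n₁ tan θ_B = 1.515 × tan 33.43° = 1.000.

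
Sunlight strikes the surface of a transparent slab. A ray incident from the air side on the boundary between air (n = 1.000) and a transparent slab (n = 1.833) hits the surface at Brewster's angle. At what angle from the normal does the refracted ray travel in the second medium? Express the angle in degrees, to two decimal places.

θ_t ≈ 28.61°

tan θ_B = n₂/n₁ = 1.833/1.000 = 1.8330, so θ_B = 61.39°.
The refracted ray is perpendicular to the reflected ray, so θ_t = 90° − θ_B = 28.61°.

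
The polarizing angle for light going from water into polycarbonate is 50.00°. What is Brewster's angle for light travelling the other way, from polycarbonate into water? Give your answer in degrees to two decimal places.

θ_B' ≈ 40.00°

The two Brewster angles are complementary: θ_B' = 90° − θ_B = 90° − 50.00° = 40.00°.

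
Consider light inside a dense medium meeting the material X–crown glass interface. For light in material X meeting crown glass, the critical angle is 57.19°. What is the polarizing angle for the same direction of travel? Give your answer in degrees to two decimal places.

n₂/n₁ = sin θ_c = sin 57.19° = 0.8405.
tan θ_B equals the same ratio, so θ_B = arctan(0.8405) = 40.05°.

θ_B ≈ 40.05°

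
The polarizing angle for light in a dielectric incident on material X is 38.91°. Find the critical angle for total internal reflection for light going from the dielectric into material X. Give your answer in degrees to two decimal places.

θ_c ≈ 53.82°

From Brewster, n₂/n₁ = tan θ_B = tan 38.91° = 0.8072.
Then sin θ_c = n₂/n₁ = 0.8072, so θ_c = arcsin 0.8072 = 53.82°.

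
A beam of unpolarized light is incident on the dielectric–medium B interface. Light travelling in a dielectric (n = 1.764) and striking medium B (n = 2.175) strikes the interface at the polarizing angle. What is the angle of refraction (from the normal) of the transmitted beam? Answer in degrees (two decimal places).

θ_t ≈ 39.04°

First find Brewster's angle: tan θ_B = 2.175/1.764 = 1.2330, giving θ_B = 50.96°.
The refracted ray is perpendicular to the reflected ray, so θ_t = 90° − θ_B = 39.04°.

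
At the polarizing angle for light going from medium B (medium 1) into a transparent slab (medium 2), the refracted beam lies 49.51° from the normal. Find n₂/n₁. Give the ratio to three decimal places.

n₂/n₁ ≈ 0.854

At Brewster incidence θ_B = 90° − θ_t = 90° − 49.51° = 40.49°.
Then n₂/n₁ = tan θ_B = tan 40.49° = 0.854.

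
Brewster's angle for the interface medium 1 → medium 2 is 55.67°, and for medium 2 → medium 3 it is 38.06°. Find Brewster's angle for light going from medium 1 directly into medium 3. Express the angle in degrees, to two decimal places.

n₂/n₁ = tan 55.67° = 1.4643 and n₃/n₂ = tan 38.06° = 0.7830.
So n₃/n₁ = (n₂/n₁)(n₃/n₂) = 1.4643 × 0.7830 = 1.1465.
θ_B(1→3) = arctan(1.1465) = 48.90°.

θ_B ≈ 48.90°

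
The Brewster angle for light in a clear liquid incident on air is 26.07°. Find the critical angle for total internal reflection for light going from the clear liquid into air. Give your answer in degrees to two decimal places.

From Brewster, n₂/n₁ = tan θ_B = tan 26.07° = 0.4892.
Then sin θ_c = n₂/n₁ = 0.4892, so θ_c = arcsin 0.4892 = 29.29°.

θ_c ≈ 29.29°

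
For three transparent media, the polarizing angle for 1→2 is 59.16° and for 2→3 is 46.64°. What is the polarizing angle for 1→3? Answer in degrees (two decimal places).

Each Brewster angle gives a ratio: n₂/n₁ = tan 59.16° = 1.6749, n₃/n₂ = tan 46.64° = 1.0590.
So n₃/n₁ = (n₂/n₁)(n₃/n₂) = 1.6749 × 1.0590 = 1.7736.
θ_B(1→3) = arctan(1.7736) = 60.58°.

θ_B ≈ 60.58°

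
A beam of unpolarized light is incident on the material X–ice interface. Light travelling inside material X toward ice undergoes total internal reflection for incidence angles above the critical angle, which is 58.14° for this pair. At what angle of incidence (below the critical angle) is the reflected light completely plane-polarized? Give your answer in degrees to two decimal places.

θ_B ≈ 40.34°

n₂/n₁ = sin θ_c = sin 58.14° = 0.8493.
tan θ_B equals the same ratio, so θ_B = arctan(0.8493) = 40.34°.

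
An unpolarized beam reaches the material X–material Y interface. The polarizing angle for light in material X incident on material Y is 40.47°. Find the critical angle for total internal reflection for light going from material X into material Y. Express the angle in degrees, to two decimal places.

tan θ_B = n₂/n₁ = tan 40.47° = 0.8532.
Total internal reflection: sin θ_c = n₂/n₁ = 0.8532.
θ_c = arcsin(0.8532) = 58.56°.

θ_c ≈ 58.56°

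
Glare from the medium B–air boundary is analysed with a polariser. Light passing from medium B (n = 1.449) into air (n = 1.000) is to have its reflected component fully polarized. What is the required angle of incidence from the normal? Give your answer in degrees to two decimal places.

Here n₂/n₁ = 1.000/1.449 = 0.6901, and Brewster's law gives tan θ_B = n₂/n₁.
θ_B = arctan(0.6901) = 34.61°.

θ_B ≈ 34.61°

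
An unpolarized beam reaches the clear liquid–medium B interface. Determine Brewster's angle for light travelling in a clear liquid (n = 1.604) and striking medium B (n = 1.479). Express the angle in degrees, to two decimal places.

Brewster's condition: tan θ_B = n₂/n₁ = 1.479/1.604 = 0.9221. Taking the arctangent, θ_B = 42.68°.

θ_B ≈ 42.68°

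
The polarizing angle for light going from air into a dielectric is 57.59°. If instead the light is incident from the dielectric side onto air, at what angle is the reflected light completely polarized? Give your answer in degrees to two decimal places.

θ_B' ≈ 32.41°

Reversing the direction swaps n₁ and n₂, so tan θ_B' = 1/tan θ_B and θ_B' = 90° − θ_B.
Hence θ_B' = 90° − 57.59° = 32.41°.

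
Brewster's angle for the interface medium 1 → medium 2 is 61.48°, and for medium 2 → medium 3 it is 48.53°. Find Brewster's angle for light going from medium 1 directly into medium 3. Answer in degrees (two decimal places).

θ_B ≈ 64.35°

n₂/n₁ = tan 61.48° = 1.8402 and n₃/n₂ = tan 48.53° = 1.1315.
So n₃/n₁ = (n₂/n₁)(n₃/n₂) = 1.8402 × 1.1315 = 2.0822.
θ_B(1→3) = arctan(2.0822) = 64.35°.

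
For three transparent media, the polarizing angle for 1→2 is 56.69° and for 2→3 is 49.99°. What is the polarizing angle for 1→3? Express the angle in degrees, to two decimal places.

θ_B ≈ 61.12°

tan θ_B(1→2) = n₂/n₁ = tan 56.69° = 1.5218.
tan θ_B(2→3) = n₃/n₂ = tan 49.99° = 1.1913.
So n₃/n₁ = (n₂/n₁)(n₃/n₂) = 1.5218 × 1.1913 = 1.8129.
θ_B(1→3) = arctan(1.8129) = 61.12°.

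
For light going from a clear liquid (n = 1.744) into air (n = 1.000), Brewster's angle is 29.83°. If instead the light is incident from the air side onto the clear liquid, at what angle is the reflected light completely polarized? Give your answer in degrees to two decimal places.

θ_B' ≈ 60.17°

Reversing the direction swaps n₁ and n₂, so tan θ_B' = 1/tan θ_B and θ_B' = 90° − θ_B.
Hence θ_B' = 90° − 29.83° = 60.17°.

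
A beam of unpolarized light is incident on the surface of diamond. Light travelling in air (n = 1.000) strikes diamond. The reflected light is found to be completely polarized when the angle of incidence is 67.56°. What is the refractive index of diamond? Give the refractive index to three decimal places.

At the polarizing angle, tan θ_B = n₂/n₁ with n₁ on the incident side (air) and n₂ on the transmitted side (diamond).
n₂ = n₁ tan θ_B = 1.000 × tan 67.56° = 2.421.

n ≈ 2.421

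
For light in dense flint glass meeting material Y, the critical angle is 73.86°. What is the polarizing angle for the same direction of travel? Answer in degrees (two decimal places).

θ_B ≈ 43.85°

sin θ_c = n₂/n₁, so n₂/n₁ = sin 73.86° = 0.9606.
Brewster: tan θ_B = n₂/n₁ = 0.9606.
θ_B = arctan(0.9606) = 43.85°.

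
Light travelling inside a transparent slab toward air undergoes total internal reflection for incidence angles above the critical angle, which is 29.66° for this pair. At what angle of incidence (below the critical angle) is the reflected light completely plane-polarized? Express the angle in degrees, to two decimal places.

θ_B ≈ 26.33°

sin θ_c = n₂/n₁, so n₂/n₁ = sin 29.66° = 0.4949.
Brewster: tan θ_B = n₂/n₁ = 0.4949.
θ_B = arctan(0.4949) = 26.33°.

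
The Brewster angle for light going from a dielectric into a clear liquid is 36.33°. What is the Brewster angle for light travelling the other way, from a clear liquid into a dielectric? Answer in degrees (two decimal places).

θ_B' ≈ 53.67°

The two Brewster angles are complementary: θ_B' = 90° − θ_B = 90° − 36.33° = 53.67°.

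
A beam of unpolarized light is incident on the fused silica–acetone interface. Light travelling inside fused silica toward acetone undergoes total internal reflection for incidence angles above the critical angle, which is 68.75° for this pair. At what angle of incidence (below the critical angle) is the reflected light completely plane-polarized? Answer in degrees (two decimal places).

sin θ_c = n₂/n₁, so n₂/n₁ = sin 68.75° = 0.9320.
Brewster: tan θ_B = n₂/n₁ = 0.9320.
θ_B = arctan(0.9320) = 42.98°.

θ_B ≈ 42.98°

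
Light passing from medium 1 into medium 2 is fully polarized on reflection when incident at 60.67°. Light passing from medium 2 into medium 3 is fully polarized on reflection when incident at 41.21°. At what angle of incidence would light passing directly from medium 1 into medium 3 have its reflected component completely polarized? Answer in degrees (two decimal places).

n₂/n₁ = tan 60.67° = 1.7798 and n₃/n₂ = tan 41.21° = 0.8757.
n₃/n₁ = 1.5586. Then tan θ_B(1→3) = n₃/n₁, so θ_B(1→3) = arctan(1.5586) = 57.32°.

θ_B ≈ 57.32°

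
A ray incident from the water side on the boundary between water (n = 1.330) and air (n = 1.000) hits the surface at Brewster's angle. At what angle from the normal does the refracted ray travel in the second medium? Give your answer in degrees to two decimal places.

θ_t ≈ 53.06°

tan θ_B = n₂/n₁ = 1.000/1.330 = 0.7519, so θ_B = 36.94°.
Since θ_B + θ_t = 90° at Brewster incidence, θ_t = 90° − 36.94° = 53.06°.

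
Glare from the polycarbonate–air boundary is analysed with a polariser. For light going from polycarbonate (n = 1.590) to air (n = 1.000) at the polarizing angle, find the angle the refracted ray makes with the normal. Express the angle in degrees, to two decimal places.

θ_t ≈ 57.83°

θ_B = arctan(n₂/n₁) = arctan(1.000/1.590) = 32.17°.
Since θ_B + θ_t = 90° at Brewster incidence, θ_t = 90° − 32.17° = 57.83°.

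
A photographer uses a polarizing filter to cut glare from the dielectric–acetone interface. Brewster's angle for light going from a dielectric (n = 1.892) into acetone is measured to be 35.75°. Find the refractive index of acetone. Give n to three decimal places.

Brewster's law: tan θ_B = n₂/n₁ (light incident in a dielectric, refracted into acetone).
n₂ = n₁ tan θ_B = 1.892 × tan 35.75° = 1.362.

n ≈ 1.362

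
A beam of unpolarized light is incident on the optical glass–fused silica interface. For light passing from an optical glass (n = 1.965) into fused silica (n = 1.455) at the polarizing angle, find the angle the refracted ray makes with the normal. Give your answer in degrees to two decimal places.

θ_B = arctan(n₂/n₁) = arctan(1.455/1.965) = 36.52°.
The refracted ray is perpendicular to the reflected ray, so θ_t = 90° − θ_B = 53.48°.

θ_t ≈ 53.48°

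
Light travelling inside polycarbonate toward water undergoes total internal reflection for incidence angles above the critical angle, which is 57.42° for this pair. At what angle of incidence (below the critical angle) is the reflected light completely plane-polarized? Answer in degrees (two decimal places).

θ_B ≈ 40.12°

At the critical angle sin θ_c = n₂/n₁, giving n₂/n₁ = sin 57.42° = 0.8426.
Then tan θ_B = n₂/n₁ = 0.8426, so θ_B = arctan 0.8426 = 40.12°.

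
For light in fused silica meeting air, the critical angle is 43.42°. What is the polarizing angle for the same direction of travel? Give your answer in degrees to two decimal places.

θ_B ≈ 34.50°

sin θ_c = n₂/n₁, so n₂/n₁ = sin 43.42° = 0.6873.
Brewster: tan θ_B = n₂/n₁ = 0.6873.
θ_B = arctan(0.6873) = 34.50°.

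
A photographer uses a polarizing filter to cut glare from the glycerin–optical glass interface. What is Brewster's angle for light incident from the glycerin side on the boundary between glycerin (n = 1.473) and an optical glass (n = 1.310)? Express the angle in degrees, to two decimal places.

θ_B ≈ 41.65°

Brewster's condition: tan θ_B = n₂/n₁ = 1.310/1.473 = 0.8893.
So θ_B = arctan 0.8893 = 41.65°.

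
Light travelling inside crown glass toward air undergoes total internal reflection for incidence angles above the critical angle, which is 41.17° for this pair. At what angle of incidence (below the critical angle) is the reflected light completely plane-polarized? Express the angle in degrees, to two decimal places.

θ_B ≈ 33.36°

sin θ_c = n₂/n₁, so n₂/n₁ = sin 41.17° = 0.6583.
Brewster: tan θ_B = n₂/n₁ = 0.6583.
θ_B = arctan(0.6583) = 33.36°.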